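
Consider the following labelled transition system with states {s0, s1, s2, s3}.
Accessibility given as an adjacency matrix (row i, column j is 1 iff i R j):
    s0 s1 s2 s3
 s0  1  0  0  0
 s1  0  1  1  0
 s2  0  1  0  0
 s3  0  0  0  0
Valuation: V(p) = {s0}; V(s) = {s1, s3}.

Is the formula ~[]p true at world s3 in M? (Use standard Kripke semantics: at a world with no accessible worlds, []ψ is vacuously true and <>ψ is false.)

No

Recall that []ψ holds at a world iff ψ holds at every accessible world, and <>ψ holds iff ψ holds at some accessible world.
At s3: []p is true, so ~[]p is false.
  At s3: no accessible worlds, so []p holds vacuously.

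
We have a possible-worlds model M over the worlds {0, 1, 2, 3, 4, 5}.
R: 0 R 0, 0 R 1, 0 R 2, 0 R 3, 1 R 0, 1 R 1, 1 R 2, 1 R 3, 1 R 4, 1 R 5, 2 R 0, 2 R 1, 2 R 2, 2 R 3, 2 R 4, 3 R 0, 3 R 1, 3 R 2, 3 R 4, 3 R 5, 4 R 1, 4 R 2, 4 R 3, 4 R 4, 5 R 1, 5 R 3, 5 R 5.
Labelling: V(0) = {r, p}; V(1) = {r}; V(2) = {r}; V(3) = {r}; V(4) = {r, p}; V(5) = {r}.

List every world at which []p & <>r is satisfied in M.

none

Recall that []ψ holds at a world iff ψ holds at every accessible world, and <>ψ holds iff ψ holds at some accessible world.
Let φ = []p & <>r. Evaluate φ at each world:
  0 (successors {0, 1, 2, 3}): φ is false.
  1 (successors {0, 1, 2, 3, 4, 5}): φ is false.
  2 (successors {0, 1, 2, 3, 4}): φ is false.
  3 (successors {0, 1, 2, 4, 5}): φ is false.
  4 (successors {1, 2, 3, 4}): φ is false.
  5 (successors {1, 3, 5}): φ is false.
For instance, at 2:
  At 2: []p is false, <>r is true, so []p & <>r is false.
    At 2: []p requires p at every successor {0, 1, 2, 3, 4}.
      p fails at 1, so []p is false at 2.
    At 2: <>r requires r at some successor in {0, 1, 2, 3, 4}.
      r holds at 0, so <>r is true at 2.
Satisfying worlds: none.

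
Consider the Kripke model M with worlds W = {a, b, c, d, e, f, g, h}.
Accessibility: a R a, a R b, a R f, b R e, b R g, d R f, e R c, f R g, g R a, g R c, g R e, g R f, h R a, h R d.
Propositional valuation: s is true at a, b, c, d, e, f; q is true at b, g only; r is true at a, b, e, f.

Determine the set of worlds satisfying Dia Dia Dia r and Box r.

a, d

Let φ = Dia Dia Dia r and Box r. Evaluate φ at each world:
  a (successors {a, b, f}): φ is true.
  b (successors {e, g}): φ is false.
  c (successors ∅): φ is false.
  d (successors {f}): φ is true.
  e (successors {c}): φ is false.
  f (successors {g}): φ is false.
  g (successors {a, c, e, f}): φ is false.
  h (successors {a, d}): φ is false.
For instance, at e:
  At e: Dia Dia Dia r is false, Box r is false, so Dia Dia Dia r and Box r is false.
    At e: Dia Dia Dia r requires Dia Dia r at some successor in {c}.
      At c: Dia Dia r is false.
    So Dia Dia Dia r is false at e.
    At e: Box r requires r at every successor {c}.
      r fails at c, so Box r is false at e.
Satisfying worlds: {a, d}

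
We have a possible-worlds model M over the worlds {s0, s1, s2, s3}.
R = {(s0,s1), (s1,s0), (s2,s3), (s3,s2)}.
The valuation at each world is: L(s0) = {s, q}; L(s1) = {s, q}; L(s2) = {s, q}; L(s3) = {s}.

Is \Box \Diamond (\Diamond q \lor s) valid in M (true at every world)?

Let φ = \Box \Diamond (\Diamond q \lor s). Evaluate φ at each world:
  s0 (successors {s1}): φ is true.
  s1 (successors {s0}): φ is true.
  s2 (successors {s3}): φ is true.
  s3 (successors {s2}): φ is true.
For instance, at s0:
  At s0: \Box \Diamond (\Diamond q \lor s) requires \Diamond (\Diamond q \lor s) at every successor {s1}.
      At s1: \Diamond (\Diamond q \lor s) requires \Diamond q \lor s at some successor in {s0}.
        \Diamond q \lor s holds at s0, so \Diamond (\Diamond q \lor s) is true at s1.
  So \Box \Diamond (\Diamond q \lor s) is true at s0.

Yes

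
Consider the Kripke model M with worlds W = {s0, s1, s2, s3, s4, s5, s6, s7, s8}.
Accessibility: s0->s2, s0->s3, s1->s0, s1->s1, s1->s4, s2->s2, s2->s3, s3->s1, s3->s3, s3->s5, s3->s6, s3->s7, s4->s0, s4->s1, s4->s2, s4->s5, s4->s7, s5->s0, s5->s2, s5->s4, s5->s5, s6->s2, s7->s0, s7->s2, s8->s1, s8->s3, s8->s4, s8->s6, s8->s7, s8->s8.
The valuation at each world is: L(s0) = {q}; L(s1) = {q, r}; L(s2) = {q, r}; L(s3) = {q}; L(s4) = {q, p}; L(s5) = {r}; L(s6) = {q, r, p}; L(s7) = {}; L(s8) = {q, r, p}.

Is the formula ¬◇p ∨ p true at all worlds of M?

Let φ = ¬◇p ∨ p. Evaluate φ at each world:
  s0 (successors {s2, s3}): φ is true.
  s1 (successors {s0, s1, s4}): φ is false.
  s2 (successors {s2, s3}): φ is true.
  s3 (successors {s1, s3, s5, s6, s7}): φ is false.
  s4 (successors {s0, s1, s2, s5, s7}): φ is true.
  s5 (successors {s0, s2, s4, s5}): φ is false.
  s6 (successors {s2}): φ is true.
  s7 (successors {s0, s2}): φ is true.
  s8 (successors {s1, s3, s4, s6, s7, s8}): φ is true.
Detail at s1 (counterexample):
  At s1: ¬◇p is false, p is false, so ¬◇p ∨ p is false.
    At s1: ◇p is true, so ¬◇p is false.
      At s1: ◇p requires p at some successor in {s0, s1, s4}.
        p holds at s4, so ◇p is true at s1.

No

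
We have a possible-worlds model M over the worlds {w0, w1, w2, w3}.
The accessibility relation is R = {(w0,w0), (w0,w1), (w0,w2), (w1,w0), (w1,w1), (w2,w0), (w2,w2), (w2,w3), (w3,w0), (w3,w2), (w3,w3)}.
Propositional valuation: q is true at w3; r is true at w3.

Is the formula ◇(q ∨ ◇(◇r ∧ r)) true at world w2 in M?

At w2: ◇(q ∨ ◇(◇r ∧ r)) requires q ∨ ◇(◇r ∧ r) at some successor in {w0, w2, w3}.
  q ∨ ◇(◇r ∧ r) holds at w2, so ◇(q ∨ ◇(◇r ∧ r)) is true at w2.
    At w2: q is false, ◇(◇r ∧ r) is true, so q ∨ ◇(◇r ∧ r) is true.
      At w2: ◇(◇r ∧ r) requires ◇r ∧ r at some successor in {w0, w2, w3}.
        ◇r ∧ r holds at w3, so ◇(◇r ∧ r) is true at w2.

Yes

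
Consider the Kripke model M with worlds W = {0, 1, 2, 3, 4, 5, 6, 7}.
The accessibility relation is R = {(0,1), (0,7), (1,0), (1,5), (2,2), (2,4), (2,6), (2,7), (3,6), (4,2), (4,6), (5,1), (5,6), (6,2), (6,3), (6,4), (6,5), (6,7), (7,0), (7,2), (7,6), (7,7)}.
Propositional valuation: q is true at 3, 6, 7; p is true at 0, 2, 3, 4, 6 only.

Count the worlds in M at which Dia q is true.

7

Let φ = Dia q. Evaluate φ at each world:
  0 (successors {1, 7}): φ is true.
  1 (successors {0, 5}): φ is false.
  2 (successors {2, 4, 6, 7}): φ is true.
  3 (successors {6}): φ is true.
  4 (successors {2, 6}): φ is true.
  5 (successors {1, 6}): φ is true.
  6 (successors {2, 3, 4, 5, 7}): φ is true.
  7 (successors {0, 2, 6, 7}): φ is true.
For instance, at 3:
  At 3: Dia q requires q at some successor in {6}.
    q holds at 6, so Dia q is true at 3.
Satisfying worlds: {0, 2, 3, 4, 5, 6, 7}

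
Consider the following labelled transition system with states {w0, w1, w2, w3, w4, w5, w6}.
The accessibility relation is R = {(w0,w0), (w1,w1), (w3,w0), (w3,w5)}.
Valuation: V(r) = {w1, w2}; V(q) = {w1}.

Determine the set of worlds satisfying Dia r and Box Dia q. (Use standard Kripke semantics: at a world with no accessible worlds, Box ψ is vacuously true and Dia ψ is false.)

Let φ = Dia r and Box Dia q. Evaluate φ at each world:
  w0 (successors {w0}): φ is false.
  w1 (successors {w1}): φ is true.
  w2 (successors ∅): φ is false.
  w3 (successors {w0, w5}): φ is false.
  w4 (successors ∅): φ is false.
  w5 (successors ∅): φ is false.
  w6 (successors ∅): φ is false.
For instance, at w0:
  At w0: Dia r is false, Box Dia q is false, so Dia r and Box Dia q is false.
    At w0: Dia r requires r at some successor in {w0}.
      At w0: r is false.
    So Dia r is false at w0.
    At w0: Box Dia q requires Dia q at every successor {w0}.
      Dia q fails at w0, so Box Dia q is false at w0.
Satisfying worlds: {w1}

w1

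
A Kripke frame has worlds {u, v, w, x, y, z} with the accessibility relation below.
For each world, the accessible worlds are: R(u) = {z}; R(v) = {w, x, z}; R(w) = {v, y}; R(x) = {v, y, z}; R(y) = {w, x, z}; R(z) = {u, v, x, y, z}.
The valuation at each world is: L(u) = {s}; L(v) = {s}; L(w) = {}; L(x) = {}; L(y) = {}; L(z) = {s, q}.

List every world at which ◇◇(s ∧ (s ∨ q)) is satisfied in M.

Let φ = ◇◇(s ∧ (s ∨ q)). Evaluate φ at each world:
  u (successors {z}): φ is true.
  v (successors {w, x, z}): φ is true.
  w (successors {v, y}): φ is true.
  x (successors {v, y, z}): φ is true.
  y (successors {w, x, z}): φ is true.
  z (successors {u, v, x, y, z}): φ is true.
For instance, at u:
  At u: ◇◇(s ∧ (s ∨ q)) requires ◇(s ∧ (s ∨ q)) at some successor in {z}.
    ◇(s ∧ (s ∨ q)) holds at z, so ◇◇(s ∧ (s ∨ q)) is true at u.
      At z: ◇(s ∧ (s ∨ q)) requires s ∧ (s ∨ q) at some successor in {u, v, x, y, z}.
        s ∧ (s ∨ q) holds at u, so ◇(s ∧ (s ∨ q)) is true at z.
Satisfying worlds: {u, v, w, x, y, z}

u, v, w, x, y, z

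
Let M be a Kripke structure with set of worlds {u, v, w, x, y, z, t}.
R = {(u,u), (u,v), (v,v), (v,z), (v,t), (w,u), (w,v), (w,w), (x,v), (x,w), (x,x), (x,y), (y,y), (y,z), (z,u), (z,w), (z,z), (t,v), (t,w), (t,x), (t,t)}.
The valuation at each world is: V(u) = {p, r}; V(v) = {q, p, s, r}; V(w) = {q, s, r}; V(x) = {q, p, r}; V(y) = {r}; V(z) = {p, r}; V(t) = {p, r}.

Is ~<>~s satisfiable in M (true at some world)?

No

Let φ = ~<>~s. Evaluate φ at each world:
  u (successors {u, v}): φ is false.
  v (successors {v, z, t}): φ is false.
  w (successors {u, v, w}): φ is false.
  x (successors {v, w, x, y}): φ is false.
  y (successors {y, z}): φ is false.
  z (successors {u, w, z}): φ is false.
  t (successors {v, w, x, t}): φ is false.
For instance, at v:
  At v: <>~s is true, so ~<>~s is false.
    At v: <>~s requires ~s at some successor in {v, z, t}.
      ~s holds at z, so <>~s is true at v.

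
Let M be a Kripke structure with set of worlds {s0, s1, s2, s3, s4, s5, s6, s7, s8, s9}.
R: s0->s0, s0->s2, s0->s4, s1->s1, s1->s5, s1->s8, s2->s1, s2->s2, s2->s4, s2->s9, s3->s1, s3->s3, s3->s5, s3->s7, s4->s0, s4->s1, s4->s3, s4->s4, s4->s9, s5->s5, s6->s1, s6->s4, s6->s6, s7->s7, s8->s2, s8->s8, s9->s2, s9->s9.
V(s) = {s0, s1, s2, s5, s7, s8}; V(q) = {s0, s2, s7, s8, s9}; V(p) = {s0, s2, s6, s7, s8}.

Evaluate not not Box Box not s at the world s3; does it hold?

No

Recall that Box ψ holds at a world iff ψ holds at every accessible world, and Dia ψ holds iff ψ holds at some accessible world.
At s3: not Box Box not s is true, so not not Box Box not s is false.
  At s3: Box Box not s is false, so not Box Box not s is true.
    At s3: Box Box not s requires Box not s at every successor {s1, s3, s5, s7}.
      Box not s fails at s1, so Box Box not s is false at s3.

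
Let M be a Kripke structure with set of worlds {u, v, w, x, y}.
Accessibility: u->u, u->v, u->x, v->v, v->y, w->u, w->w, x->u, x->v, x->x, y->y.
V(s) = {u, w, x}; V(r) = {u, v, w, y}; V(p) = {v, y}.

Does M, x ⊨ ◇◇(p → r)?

Yes

At x: ◇◇(p → r) requires ◇(p → r) at some successor in {u, v, x}.
  ◇(p → r) holds at u, so ◇◇(p → r) is true at x.
    At u: ◇(p → r) requires p → r at some successor in {u, v, x}.
      p → r holds at u, so ◇(p → r) is true at u.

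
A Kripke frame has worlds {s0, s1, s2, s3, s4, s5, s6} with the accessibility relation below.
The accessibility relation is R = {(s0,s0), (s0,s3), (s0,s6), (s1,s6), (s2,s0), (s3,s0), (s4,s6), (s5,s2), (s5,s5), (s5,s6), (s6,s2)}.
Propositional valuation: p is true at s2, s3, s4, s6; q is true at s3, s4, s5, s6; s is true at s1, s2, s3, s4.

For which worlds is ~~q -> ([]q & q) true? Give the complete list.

Let φ = ~~q -> ([]q & q). Evaluate φ at each world:
  s0 (successors {s0, s3, s6}): φ is true.
  s1 (successors {s6}): φ is true.
  s2 (successors {s0}): φ is true.
  s3 (successors {s0}): φ is false.
  s4 (successors {s6}): φ is true.
  s5 (successors {s2, s5, s6}): φ is false.
  s6 (successors {s2}): φ is false.
For instance, at s2:
  At s2: ~~q is false, []q & q is false, so ~~q -> ([]q & q) is true.
    At s2: []q is false, q is false, so []q & q is false.
      At s2: []q requires q at every successor {s0}.
        q fails at s0, so []q is false at s2.
Satisfying worlds: {s0, s1, s2, s4}

s0, s1, s2, s4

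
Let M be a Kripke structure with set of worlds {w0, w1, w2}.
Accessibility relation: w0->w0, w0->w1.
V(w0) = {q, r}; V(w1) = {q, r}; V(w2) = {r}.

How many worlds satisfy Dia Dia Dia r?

1

Let φ = Dia Dia Dia r. Evaluate φ at each world:
  w0 (successors {w0, w1}): φ is true.
  w1 (successors ∅): φ is false.
  w2 (successors ∅): φ is false.
For instance, at w0:
  At w0: Dia Dia Dia r requires Dia Dia r at some successor in {w0, w1}.
    Dia Dia r holds at w0, so Dia Dia Dia r is true at w0.
      At w0: Dia Dia r requires Dia r at some successor in {w0, w1}.
        Dia r holds at w0, so Dia Dia r is true at w0.
Satisfying worlds: {w0}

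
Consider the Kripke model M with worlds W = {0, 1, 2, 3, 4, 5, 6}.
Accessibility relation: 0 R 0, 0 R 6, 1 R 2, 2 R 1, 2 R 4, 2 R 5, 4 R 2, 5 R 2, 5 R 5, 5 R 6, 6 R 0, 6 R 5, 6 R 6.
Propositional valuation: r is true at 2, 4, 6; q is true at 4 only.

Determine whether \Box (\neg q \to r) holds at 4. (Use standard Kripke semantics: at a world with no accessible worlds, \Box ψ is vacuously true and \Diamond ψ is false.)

Yes

At 4: \Box (\neg q \to r) requires \neg q \to r at every successor {2}.
  At 2: \neg q \to r is true.
So \Box (\neg q \to r) is true at 4.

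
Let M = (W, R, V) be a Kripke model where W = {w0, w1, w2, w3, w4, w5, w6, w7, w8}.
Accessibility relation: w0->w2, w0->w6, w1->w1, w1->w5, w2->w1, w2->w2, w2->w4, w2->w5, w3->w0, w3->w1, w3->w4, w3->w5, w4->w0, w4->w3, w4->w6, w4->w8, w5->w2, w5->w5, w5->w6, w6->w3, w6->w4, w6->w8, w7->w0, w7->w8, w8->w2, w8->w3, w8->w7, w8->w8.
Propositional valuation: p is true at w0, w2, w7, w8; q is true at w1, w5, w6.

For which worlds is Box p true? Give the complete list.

Let φ = Box p. Evaluate φ at each world:
  w0 (successors {w2, w6}): φ is false.
  w1 (successors {w1, w5}): φ is false.
  w2 (successors {w1, w2, w4, w5}): φ is false.
  w3 (successors {w0, w1, w4, w5}): φ is false.
  w4 (successors {w0, w3, w6, w8}): φ is false.
  w5 (successors {w2, w5, w6}): φ is false.
  w6 (successors {w3, w4, w8}): φ is false.
  w7 (successors {w0, w8}): φ is true.
  w8 (successors {w2, w3, w7, w8}): φ is false.
For instance, at w2:
  At w2: Box p requires p at every successor {w1, w2, w4, w5}.
    p fails at w1, so Box p is false at w2.
Satisfying worlds: {w7}

w7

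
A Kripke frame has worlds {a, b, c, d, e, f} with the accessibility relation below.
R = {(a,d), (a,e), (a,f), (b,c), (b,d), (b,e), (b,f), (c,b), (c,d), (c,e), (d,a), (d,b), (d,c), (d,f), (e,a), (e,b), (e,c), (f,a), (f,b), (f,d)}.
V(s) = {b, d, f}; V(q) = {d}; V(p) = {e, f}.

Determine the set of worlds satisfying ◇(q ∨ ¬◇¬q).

Let φ = ◇(q ∨ ¬◇¬q). Evaluate φ at each world:
  a (successors {d, e, f}): φ is true.
  b (successors {c, d, e, f}): φ is true.
  c (successors {b, d, e}): φ is true.
  d (successors {a, b, c, f}): φ is false.
  e (successors {a, b, c}): φ is false.
  f (successors {a, b, d}): φ is true.
For instance, at a:
  At a: ◇(q ∨ ¬◇¬q) requires q ∨ ¬◇¬q at some successor in {d, e, f}.
    q ∨ ¬◇¬q holds at d, so ◇(q ∨ ¬◇¬q) is true at a.
      At d: q is true, ¬◇¬q is false, so q ∨ ¬◇¬q is true.
Satisfying worlds: {a, b, c, f}

a, b, c, f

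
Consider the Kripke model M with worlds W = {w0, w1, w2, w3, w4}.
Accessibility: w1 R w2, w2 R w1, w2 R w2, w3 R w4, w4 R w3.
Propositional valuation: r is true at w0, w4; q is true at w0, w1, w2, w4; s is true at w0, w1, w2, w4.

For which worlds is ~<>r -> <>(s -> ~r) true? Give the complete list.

Let φ = ~<>r -> <>(s -> ~r). Evaluate φ at each world:
  w0 (successors ∅): φ is false.
  w1 (successors {w2}): φ is true.
  w2 (successors {w1, w2}): φ is true.
  w3 (successors {w4}): φ is true.
  w4 (successors {w3}): φ is true.
For instance, at w3:
  At w3: ~<>r is false, <>(s -> ~r) is false, so ~<>r -> <>(s -> ~r) is true.
    At w3: <>r is true, so ~<>r is false.
      At w3: <>r requires r at some successor in {w4}.
        r holds at w4, so <>r is true at w3.
    At w3: <>(s -> ~r) requires s -> ~r at some successor in {w4}.
      At w4: s -> ~r is false.
    So <>(s -> ~r) is false at w3.
Satisfying worlds: {w1, w2, w3, w4}

w1, w2, w3, w4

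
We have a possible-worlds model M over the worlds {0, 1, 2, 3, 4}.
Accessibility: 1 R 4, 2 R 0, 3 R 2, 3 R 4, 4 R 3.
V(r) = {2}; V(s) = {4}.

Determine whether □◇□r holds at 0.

Yes

At 0: no accessible worlds, so □◇□r holds vacuously.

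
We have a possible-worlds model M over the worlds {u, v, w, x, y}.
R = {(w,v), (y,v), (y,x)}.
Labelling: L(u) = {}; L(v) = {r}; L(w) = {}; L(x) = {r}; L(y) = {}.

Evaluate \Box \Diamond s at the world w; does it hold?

No

Recall that \Box ψ holds at a world iff ψ holds at every accessible world, and \Diamond ψ holds iff ψ holds at some accessible world.
At w: \Box \Diamond s requires \Diamond s at every successor {v}.
  \Diamond s fails at v, so \Box \Diamond s is false at w.
    At v: no accessible worlds, so \Diamond s is false.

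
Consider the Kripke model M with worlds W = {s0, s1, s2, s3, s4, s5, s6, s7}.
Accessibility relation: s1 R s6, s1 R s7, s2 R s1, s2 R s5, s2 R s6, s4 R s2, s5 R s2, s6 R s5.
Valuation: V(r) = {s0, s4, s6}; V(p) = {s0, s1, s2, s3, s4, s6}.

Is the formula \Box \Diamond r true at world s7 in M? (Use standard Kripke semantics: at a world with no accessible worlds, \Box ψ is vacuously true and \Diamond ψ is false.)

Yes

At s7: no accessible worlds, so \Box \Diamond r holds vacuously.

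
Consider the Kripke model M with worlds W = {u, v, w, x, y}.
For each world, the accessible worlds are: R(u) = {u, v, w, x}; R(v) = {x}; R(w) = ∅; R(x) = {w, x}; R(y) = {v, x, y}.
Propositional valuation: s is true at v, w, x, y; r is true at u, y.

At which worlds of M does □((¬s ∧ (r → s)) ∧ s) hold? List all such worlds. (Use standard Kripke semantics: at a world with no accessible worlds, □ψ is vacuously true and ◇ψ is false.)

w

Let φ = □((¬s ∧ (r → s)) ∧ s). Evaluate φ at each world:
  u (successors {u, v, w, x}): φ is false.
  v (successors {x}): φ is false.
  w (successors ∅): φ is true.
  x (successors {w, x}): φ is false.
  y (successors {v, x, y}): φ is false.
For instance, at x:
  At x: □((¬s ∧ (r → s)) ∧ s) requires (¬s ∧ (r → s)) ∧ s at every successor {w, x}.
    (¬s ∧ (r → s)) ∧ s fails at w, so □((¬s ∧ (r → s)) ∧ s) is false at x.
Satisfying worlds: {w}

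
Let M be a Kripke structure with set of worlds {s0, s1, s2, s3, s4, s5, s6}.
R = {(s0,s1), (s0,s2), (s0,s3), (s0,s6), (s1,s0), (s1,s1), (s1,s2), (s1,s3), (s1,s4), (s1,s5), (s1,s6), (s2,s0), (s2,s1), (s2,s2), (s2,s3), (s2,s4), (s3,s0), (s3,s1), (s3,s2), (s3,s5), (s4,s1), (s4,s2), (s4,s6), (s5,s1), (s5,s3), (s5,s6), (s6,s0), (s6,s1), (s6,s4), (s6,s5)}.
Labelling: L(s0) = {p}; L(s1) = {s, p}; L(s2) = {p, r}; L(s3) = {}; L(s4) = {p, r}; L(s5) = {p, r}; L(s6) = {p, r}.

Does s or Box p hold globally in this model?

Let φ = s or Box p. Evaluate φ at each world:
  s0 (successors {s1, s2, s3, s6}): φ is false.
  s1 (successors {s0, s1, s2, s3, s4, s5, s6}): φ is true.
  s2 (successors {s0, s1, s2, s3, s4}): φ is false.
  s3 (successors {s0, s1, s2, s5}): φ is true.
  s4 (successors {s1, s2, s6}): φ is true.
  s5 (successors {s1, s3, s6}): φ is false.
  s6 (successors {s0, s1, s4, s5}): φ is true.
Detail at s0 (counterexample):
  At s0: s is false, Box p is false, so s or Box p is false.
    At s0: Box p requires p at every successor {s1, s2, s3, s6}.
      p fails at s3, so Box p is false at s0.

No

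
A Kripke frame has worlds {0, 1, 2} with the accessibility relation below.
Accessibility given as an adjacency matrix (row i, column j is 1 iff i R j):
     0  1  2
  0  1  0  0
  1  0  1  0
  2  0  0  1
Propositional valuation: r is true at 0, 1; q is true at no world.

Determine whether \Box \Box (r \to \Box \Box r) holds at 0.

At 0: \Box \Box (r \to \Box \Box r) requires \Box (r \to \Box \Box r) at every successor {0}.
    At 0: \Box (r \to \Box \Box r) requires r \to \Box \Box r at every successor {0}.
      At 0: r \to \Box \Box r is true.
    So \Box (r \to \Box \Box r) is true at 0.
So \Box \Box (r \to \Box \Box r) is true at 0.

Yes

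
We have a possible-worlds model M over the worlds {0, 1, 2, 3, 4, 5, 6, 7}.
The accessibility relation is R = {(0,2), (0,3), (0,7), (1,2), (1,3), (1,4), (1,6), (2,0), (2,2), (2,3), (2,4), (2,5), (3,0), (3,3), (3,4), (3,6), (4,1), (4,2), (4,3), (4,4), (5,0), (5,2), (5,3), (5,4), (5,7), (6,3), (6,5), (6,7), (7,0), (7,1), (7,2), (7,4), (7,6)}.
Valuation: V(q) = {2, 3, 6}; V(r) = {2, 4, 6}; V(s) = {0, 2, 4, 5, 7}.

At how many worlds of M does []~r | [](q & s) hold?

1

Recall that []ψ holds at a world iff ψ holds at every accessible world, and <>ψ holds iff ψ holds at some accessible world.
Let φ = []~r | [](q & s). Evaluate φ at each world:
  0 (successors {2, 3, 7}): φ is false.
  1 (successors {2, 3, 4, 6}): φ is false.
  2 (successors {0, 2, 3, 4, 5}): φ is false.
  3 (successors {0, 3, 4, 6}): φ is false.
  4 (successors {1, 2, 3, 4}): φ is false.
  5 (successors {0, 2, 3, 4, 7}): φ is false.
  6 (successors {3, 5, 7}): φ is true.
  7 (successors {0, 1, 2, 4, 6}): φ is false.
For instance, at 7:
  At 7: []~r is false, [](q & s) is false, so []~r | [](q & s) is false.
    At 7: []~r requires ~r at every successor {0, 1, 2, 4, 6}.
      ~r fails at 2, so []~r is false at 7.
    At 7: [](q & s) requires q & s at every successor {0, 1, 2, 4, 6}.
      q & s fails at 0, so [](q & s) is false at 7.
Satisfying worlds: {6}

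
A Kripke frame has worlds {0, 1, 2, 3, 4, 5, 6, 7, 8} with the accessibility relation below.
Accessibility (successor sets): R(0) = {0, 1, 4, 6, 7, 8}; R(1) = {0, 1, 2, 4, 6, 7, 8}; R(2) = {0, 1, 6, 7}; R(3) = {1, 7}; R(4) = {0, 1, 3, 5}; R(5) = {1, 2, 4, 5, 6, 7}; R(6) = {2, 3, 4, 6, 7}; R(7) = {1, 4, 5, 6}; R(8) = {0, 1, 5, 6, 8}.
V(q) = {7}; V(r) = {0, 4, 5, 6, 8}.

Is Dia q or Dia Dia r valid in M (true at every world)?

Let φ = Dia q or Dia Dia r. Evaluate φ at each world:
  0 (successors {0, 1, 4, 6, 7, 8}): φ is true.
  1 (successors {0, 1, 2, 4, 6, 7, 8}): φ is true.
  2 (successors {0, 1, 6, 7}): φ is true.
  3 (successors {1, 7}): φ is true.
  4 (successors {0, 1, 3, 5}): φ is true.
  5 (successors {1, 2, 4, 5, 6, 7}): φ is true.
  6 (successors {2, 3, 4, 6, 7}): φ is true.
  7 (successors {1, 4, 5, 6}): φ is true.
  8 (successors {0, 1, 5, 6, 8}): φ is true.
For instance, at 7:
  At 7: Dia q is false, Dia Dia r is true, so Dia q or Dia Dia r is true.
    At 7: Dia q requires q at some successor in {1, 4, 5, 6}.
      At 1: q is false.
      At 4: q is false.
      At 5: q is false.
      At 6: q is false.
    So Dia q is false at 7.
    At 7: Dia Dia r requires Dia r at some successor in {1, 4, 5, 6}.
      Dia r holds at 1, so Dia Dia r is true at 7.

Yes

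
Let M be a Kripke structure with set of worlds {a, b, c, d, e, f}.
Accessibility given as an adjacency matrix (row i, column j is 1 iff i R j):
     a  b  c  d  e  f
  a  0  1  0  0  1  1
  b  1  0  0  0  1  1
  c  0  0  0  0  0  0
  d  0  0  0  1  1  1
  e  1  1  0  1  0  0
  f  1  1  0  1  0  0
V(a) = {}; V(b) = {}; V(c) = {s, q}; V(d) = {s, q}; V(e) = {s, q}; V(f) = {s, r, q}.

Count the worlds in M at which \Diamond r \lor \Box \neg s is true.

4

Recall that \Box ψ holds at a world iff ψ holds at every accessible world, and \Diamond ψ holds iff ψ holds at some accessible world.
Let φ = \Diamond r \lor \Box \neg s. Evaluate φ at each world:
  a (successors {b, e, f}): φ is true.
  b (successors {a, e, f}): φ is true.
  c (successors ∅): φ is true.
  d (successors {d, e, f}): φ is true.
  e (successors {a, b, d}): φ is false.
  f (successors {a, b, d}): φ is false.
For instance, at a:
  At a: \Diamond r is true, \Box \neg s is false, so \Diamond r \lor \Box \neg s is true.
    At a: \Diamond r requires r at some successor in {b, e, f}.
      r holds at f, so \Diamond r is true at a.
    At a: \Box \neg s requires \neg s at every successor {b, e, f}.
      \neg s fails at e, so \Box \neg s is false at a.
Satisfying worlds: {a, b, c, d}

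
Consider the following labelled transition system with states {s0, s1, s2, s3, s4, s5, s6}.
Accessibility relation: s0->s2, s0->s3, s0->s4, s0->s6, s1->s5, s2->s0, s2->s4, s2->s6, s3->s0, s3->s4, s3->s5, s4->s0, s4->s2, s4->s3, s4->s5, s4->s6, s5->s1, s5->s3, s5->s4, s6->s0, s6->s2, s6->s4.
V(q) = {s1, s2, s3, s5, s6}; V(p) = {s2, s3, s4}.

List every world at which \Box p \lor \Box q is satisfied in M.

s1

Let φ = \Box p \lor \Box q. Evaluate φ at each world:
  s0 (successors {s2, s3, s4, s6}): φ is false.
  s1 (successors {s5}): φ is true.
  s2 (successors {s0, s4, s6}): φ is false.
  s3 (successors {s0, s4, s5}): φ is false.
  s4 (successors {s0, s2, s3, s5, s6}): φ is false.
  s5 (successors {s1, s3, s4}): φ is false.
  s6 (successors {s0, s2, s4}): φ is false.
For instance, at s3:
  At s3: \Box p is false, \Box q is false, so \Box p \lor \Box q is false.
    At s3: \Box p requires p at every successor {s0, s4, s5}.
      p fails at s0, so \Box p is false at s3.
    At s3: \Box q requires q at every successor {s0, s4, s5}.
      q fails at s0, so \Box q is false at s3.
Satisfying worlds: {s1}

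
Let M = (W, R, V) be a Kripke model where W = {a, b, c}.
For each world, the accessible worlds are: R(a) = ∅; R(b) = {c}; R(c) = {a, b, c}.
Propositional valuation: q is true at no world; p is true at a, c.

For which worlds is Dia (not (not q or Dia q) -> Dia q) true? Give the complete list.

b, c

Recall that Dia ψ holds at a world iff ψ holds at some accessible world.
Let φ = Dia (not (not q or Dia q) -> Dia q). Evaluate φ at each world:
  a (successors ∅): φ is false.
  b (successors {c}): φ is true.
  c (successors {a, b, c}): φ is true.
For instance, at c:
  At c: Dia (not (not q or Dia q) -> Dia q) requires not (not q or Dia q) -> Dia q at some successor in {a, b, c}.
    not (not q or Dia q) -> Dia q holds at a, so Dia (not (not q or Dia q) -> Dia q) is true at c.
      At a: not (not q or Dia q) is false, Dia q is false, so not (not q or Dia q) -> Dia q is true.
Satisfying worlds: {b, c}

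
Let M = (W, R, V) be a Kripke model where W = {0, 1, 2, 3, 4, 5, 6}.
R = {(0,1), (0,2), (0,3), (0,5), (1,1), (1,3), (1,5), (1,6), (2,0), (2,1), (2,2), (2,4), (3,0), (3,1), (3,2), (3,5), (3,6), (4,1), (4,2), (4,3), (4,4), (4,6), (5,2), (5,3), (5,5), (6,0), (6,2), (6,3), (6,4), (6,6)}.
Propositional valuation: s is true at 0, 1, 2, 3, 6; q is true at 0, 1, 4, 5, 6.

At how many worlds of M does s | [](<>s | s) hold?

7

Let φ = s | [](<>s | s). Evaluate φ at each world:
  0 (successors {1, 2, 3, 5}): φ is true.
  1 (successors {1, 3, 5, 6}): φ is true.
  2 (successors {0, 1, 2, 4}): φ is true.
  3 (successors {0, 1, 2, 5, 6}): φ is true.
  4 (successors {1, 2, 3, 4, 6}): φ is true.
  5 (successors {2, 3, 5}): φ is true.
  6 (successors {0, 2, 3, 4, 6}): φ is true.
For instance, at 3:
  At 3: s is true, [](<>s | s) is true, so s | [](<>s | s) is true.
    At 3: [](<>s | s) requires <>s | s at every successor {0, 1, 2, 5, 6}.
      At 0: <>s | s is true.
      At 1: <>s | s is true.
      At 2: <>s | s is true.
      At 5: <>s | s is true.
      At 6: <>s | s is true.
    So [](<>s | s) is true at 3.
Satisfying worlds: {0, 1, 2, 3, 4, 5, 6}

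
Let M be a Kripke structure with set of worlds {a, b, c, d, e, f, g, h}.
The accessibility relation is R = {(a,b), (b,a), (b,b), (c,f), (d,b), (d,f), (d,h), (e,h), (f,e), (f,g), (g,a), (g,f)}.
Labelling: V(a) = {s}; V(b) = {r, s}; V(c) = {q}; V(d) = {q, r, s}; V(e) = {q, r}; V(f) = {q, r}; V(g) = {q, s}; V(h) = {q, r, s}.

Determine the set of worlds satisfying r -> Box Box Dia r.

Let φ = r -> Box Box Dia r. Evaluate φ at each world:
  a (successors {b}): φ is true.
  b (successors {a, b}): φ is true.
  c (successors {f}): φ is true.
  d (successors {b, f, h}): φ is true.
  e (successors {h}): φ is true.
  f (successors {e, g}): φ is false.
  g (successors {a, f}): φ is true.
  h (successors ∅): φ is true.
For instance, at c:
  At c: r is false, Box Box Dia r is true, so r -> Box Box Dia r is true.
    At c: Box Box Dia r requires Box Dia r at every successor {f}.
      At f: Box Dia r is true.
    So Box Box Dia r is true at c.
Satisfying worlds: {a, b, c, d, e, g, h}

a, b, c, d, e, g, h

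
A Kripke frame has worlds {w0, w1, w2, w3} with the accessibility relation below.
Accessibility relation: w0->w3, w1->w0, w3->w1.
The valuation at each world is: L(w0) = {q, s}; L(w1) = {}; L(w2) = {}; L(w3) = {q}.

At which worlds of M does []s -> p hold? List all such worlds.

Recall that []ψ holds at a world iff ψ holds at every accessible world, and <>ψ holds iff ψ holds at some accessible world.
Let φ = []s -> p. Evaluate φ at each world:
  w0 (successors {w3}): φ is true.
  w1 (successors {w0}): φ is false.
  w2 (successors ∅): φ is false.
  w3 (successors {w1}): φ is true.
For instance, at w0:
  At w0: []s is false, p is false, so []s -> p is true.
    At w0: []s requires s at every successor {w3}.
      s fails at w3, so []s is false at w0.
Satisfying worlds: {w0, w3}

w0, w3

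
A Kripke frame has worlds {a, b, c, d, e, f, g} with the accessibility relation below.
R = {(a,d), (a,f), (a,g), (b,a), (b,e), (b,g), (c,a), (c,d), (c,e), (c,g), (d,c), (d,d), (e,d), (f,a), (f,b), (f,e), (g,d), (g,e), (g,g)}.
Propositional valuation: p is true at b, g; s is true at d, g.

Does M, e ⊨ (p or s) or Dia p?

At e: p or s is false, Dia p is false, so (p or s) or Dia p is false.
  At e: Dia p requires p at some successor in {d}.
    At d: p is false.
  So Dia p is false at e.

No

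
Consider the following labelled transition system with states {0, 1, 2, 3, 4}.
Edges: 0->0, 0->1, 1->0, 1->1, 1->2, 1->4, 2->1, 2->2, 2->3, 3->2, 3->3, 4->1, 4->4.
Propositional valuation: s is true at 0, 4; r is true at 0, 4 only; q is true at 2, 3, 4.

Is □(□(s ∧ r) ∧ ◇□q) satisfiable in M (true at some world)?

No

Let φ = □(□(s ∧ r) ∧ ◇□q). Evaluate φ at each world:
  0 (successors {0, 1}): φ is false.
  1 (successors {0, 1, 2, 4}): φ is false.
  2 (successors {1, 2, 3}): φ is false.
  3 (successors {2, 3}): φ is false.
  4 (successors {1, 4}): φ is false.
For instance, at 2:
  At 2: □(□(s ∧ r) ∧ ◇□q) requires □(s ∧ r) ∧ ◇□q at every successor {1, 2, 3}.
    □(s ∧ r) ∧ ◇□q fails at 1, so □(□(s ∧ r) ∧ ◇□q) is false at 2.
      At 1: □(s ∧ r) is false, ◇□q is false, so □(s ∧ r) ∧ ◇□q is false.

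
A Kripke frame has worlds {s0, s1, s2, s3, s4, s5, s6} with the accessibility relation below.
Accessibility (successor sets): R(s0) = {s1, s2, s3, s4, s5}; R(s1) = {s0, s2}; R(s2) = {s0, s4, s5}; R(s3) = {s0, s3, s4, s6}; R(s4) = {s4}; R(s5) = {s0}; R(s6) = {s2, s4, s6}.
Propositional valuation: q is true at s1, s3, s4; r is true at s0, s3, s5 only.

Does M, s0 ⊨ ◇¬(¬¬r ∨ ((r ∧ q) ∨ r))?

At s0: ◇¬(¬¬r ∨ ((r ∧ q) ∨ r)) requires ¬(¬¬r ∨ ((r ∧ q) ∨ r)) at some successor in {s1, s2, s3, s4, s5}.
  ¬(¬¬r ∨ ((r ∧ q) ∨ r)) holds at s1, so ◇¬(¬¬r ∨ ((r ∧ q) ∨ r)) is true at s0.

Yes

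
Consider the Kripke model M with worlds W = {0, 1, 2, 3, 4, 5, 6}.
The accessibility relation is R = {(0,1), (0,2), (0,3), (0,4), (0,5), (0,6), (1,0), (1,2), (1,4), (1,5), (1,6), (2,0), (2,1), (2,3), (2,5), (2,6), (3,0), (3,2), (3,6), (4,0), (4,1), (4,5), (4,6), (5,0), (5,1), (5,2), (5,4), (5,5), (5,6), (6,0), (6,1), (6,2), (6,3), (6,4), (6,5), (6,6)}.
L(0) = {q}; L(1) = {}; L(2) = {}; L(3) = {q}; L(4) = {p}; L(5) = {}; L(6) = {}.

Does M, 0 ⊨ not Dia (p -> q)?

At 0: Dia (p -> q) is true, so not Dia (p -> q) is false.
  At 0: Dia (p -> q) requires p -> q at some successor in {1, 2, 3, 4, 5, 6}.
    p -> q holds at 1, so Dia (p -> q) is true at 0.

No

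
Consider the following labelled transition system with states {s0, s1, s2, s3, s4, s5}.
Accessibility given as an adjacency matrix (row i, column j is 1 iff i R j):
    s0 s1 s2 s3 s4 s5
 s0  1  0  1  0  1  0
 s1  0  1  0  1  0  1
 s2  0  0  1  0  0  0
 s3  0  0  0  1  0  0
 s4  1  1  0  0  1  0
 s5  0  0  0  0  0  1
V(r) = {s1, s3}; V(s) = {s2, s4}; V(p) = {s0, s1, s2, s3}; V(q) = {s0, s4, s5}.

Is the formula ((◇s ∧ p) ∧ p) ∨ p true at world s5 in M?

Recall that ◇ψ holds at a world iff ψ holds at some accessible world.
At s5: (◇s ∧ p) ∧ p is false, p is false, so ((◇s ∧ p) ∧ p) ∨ p is false.
  At s5: ◇s ∧ p is false, p is false, so (◇s ∧ p) ∧ p is false.
    At s5: ◇s is false, p is false, so ◇s ∧ p is false.
      At s5: ◇s requires s at some successor in {s5}.
        At s5: s is false.
      So ◇s is false at s5.

No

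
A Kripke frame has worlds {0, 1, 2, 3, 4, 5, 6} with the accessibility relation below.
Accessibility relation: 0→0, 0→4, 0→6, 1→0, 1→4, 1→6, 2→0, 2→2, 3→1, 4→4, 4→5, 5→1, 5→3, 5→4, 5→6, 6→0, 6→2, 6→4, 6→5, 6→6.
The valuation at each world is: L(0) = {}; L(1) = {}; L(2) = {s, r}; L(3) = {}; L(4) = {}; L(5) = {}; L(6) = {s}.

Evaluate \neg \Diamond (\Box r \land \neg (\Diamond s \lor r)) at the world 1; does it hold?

At 1: \Diamond (\Box r \land \neg (\Diamond s \lor r)) is false, so \neg \Diamond (\Box r \land \neg (\Diamond s \lor r)) is true.
  At 1: \Diamond (\Box r \land \neg (\Diamond s \lor r)) requires \Box r \land \neg (\Diamond s \lor r) at some successor in {0, 4, 6}.
    At 0: \Box r \land \neg (\Diamond s \lor r) is false.
    At 4: \Box r \land \neg (\Diamond s \lor r) is false.
    At 6: \Box r \land \neg (\Diamond s \lor r) is false.
  So \Diamond (\Box r \land \neg (\Diamond s \lor r)) is false at 1.

Yes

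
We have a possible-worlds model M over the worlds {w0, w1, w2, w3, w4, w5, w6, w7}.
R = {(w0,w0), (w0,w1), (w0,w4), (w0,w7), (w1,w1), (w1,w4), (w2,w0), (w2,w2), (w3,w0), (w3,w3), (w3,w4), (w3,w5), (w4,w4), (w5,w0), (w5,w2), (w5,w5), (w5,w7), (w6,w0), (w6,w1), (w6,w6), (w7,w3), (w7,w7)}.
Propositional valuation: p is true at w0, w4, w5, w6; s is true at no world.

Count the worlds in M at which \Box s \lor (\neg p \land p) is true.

0

Let φ = \Box s \lor (\neg p \land p). Evaluate φ at each world:
  w0 (successors {w0, w1, w4, w7}): φ is false.
  w1 (successors {w1, w4}): φ is false.
  w2 (successors {w0, w2}): φ is false.
  w3 (successors {w0, w3, w4, w5}): φ is false.
  w4 (successors {w4}): φ is false.
  w5 (successors {w0, w2, w5, w7}): φ is false.
  w6 (successors {w0, w1, w6}): φ is false.
  w7 (successors {w3, w7}): φ is false.
For instance, at w3:
  At w3: \Box s is false, \neg p \land p is false, so \Box s \lor (\neg p \land p) is false.
    At w3: \Box s requires s at every successor {w0, w3, w4, w5}.
      s fails at w0, so \Box s is false at w3.
Satisfying worlds: none.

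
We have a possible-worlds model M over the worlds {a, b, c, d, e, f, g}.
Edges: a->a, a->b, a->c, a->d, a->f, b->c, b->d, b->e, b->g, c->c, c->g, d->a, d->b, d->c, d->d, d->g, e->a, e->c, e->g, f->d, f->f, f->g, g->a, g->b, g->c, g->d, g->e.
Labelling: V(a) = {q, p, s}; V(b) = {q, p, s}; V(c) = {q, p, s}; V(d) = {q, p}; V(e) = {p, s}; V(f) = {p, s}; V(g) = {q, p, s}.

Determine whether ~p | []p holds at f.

Yes

At f: ~p is false, []p is true, so ~p | []p is true.
  At f: []p requires p at every successor {d, f, g}.
    At d: p is true.
    At f: p is true.
    At g: p is true.
  So []p is true at f.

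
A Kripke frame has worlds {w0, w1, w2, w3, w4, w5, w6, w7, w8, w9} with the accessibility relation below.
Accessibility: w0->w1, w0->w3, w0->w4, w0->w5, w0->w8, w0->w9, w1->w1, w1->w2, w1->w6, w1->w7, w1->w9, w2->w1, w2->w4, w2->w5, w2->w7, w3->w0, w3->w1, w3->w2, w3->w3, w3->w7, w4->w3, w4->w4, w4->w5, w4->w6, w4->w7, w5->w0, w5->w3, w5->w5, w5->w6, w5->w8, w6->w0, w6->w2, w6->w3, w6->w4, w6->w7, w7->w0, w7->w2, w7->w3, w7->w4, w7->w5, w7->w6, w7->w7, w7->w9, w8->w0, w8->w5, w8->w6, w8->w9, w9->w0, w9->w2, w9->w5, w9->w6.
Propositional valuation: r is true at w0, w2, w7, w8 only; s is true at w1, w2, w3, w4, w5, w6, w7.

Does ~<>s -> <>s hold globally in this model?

Let φ = ~<>s -> <>s. Evaluate φ at each world:
  w0 (successors {w1, w3, w4, w5, w8, w9}): φ is true.
  w1 (successors {w1, w2, w6, w7, w9}): φ is true.
  w2 (successors {w1, w4, w5, w7}): φ is true.
  w3 (successors {w0, w1, w2, w3, w7}): φ is true.
  w4 (successors {w3, w4, w5, w6, w7}): φ is true.
  w5 (successors {w0, w3, w5, w6, w8}): φ is true.
  w6 (successors {w0, w2, w3, w4, w7}): φ is true.
  w7 (successors {w0, w2, w3, w4, w5, w6, w7, w9}): φ is true.
  w8 (successors {w0, w5, w6, w9}): φ is true.
  w9 (successors {w0, w2, w5, w6}): φ is true.
For instance, at w1:
  At w1: ~<>s is false, <>s is true, so ~<>s -> <>s is true.
    At w1: <>s is true, so ~<>s is false.
      At w1: <>s requires s at some successor in {w1, w2, w6, w7, w9}.
        s holds at w1, so <>s is true at w1.
    At w1: <>s requires s at some successor in {w1, w2, w6, w7, w9}.
      s holds at w1, so <>s is true at w1.

Yes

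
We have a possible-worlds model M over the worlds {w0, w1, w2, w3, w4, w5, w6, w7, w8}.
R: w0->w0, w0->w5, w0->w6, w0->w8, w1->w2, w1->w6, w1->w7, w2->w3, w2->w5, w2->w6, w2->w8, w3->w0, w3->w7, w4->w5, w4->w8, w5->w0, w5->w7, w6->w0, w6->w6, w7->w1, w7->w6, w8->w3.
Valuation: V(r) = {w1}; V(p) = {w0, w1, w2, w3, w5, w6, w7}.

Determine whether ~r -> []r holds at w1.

At w1: ~r is false, []r is false, so ~r -> []r is true.
  At w1: []r requires r at every successor {w2, w6, w7}.
    r fails at w2, so []r is false at w1.

Yes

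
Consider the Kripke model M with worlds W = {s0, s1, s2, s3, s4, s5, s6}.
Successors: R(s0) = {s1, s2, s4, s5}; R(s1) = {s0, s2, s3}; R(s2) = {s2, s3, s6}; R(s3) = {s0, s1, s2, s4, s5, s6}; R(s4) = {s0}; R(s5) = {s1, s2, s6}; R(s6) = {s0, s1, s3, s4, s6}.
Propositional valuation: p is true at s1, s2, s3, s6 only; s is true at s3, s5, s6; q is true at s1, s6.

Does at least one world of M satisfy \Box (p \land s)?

No

Recall that \Box ψ holds at a world iff ψ holds at every accessible world, and \Diamond ψ holds iff ψ holds at some accessible world.
Let φ = \Box (p \land s). Evaluate φ at each world:
  s0 (successors {s1, s2, s4, s5}): φ is false.
  s1 (successors {s0, s2, s3}): φ is false.
  s2 (successors {s2, s3, s6}): φ is false.
  s3 (successors {s0, s1, s2, s4, s5, s6}): φ is false.
  s4 (successors {s0}): φ is false.
  s5 (successors {s1, s2, s6}): φ is false.
  s6 (successors {s0, s1, s3, s4, s6}): φ is false.
For instance, at s1:
  At s1: \Box (p \land s) requires p \land s at every successor {s0, s2, s3}.
    p \land s fails at s0, so \Box (p \land s) is false at s1.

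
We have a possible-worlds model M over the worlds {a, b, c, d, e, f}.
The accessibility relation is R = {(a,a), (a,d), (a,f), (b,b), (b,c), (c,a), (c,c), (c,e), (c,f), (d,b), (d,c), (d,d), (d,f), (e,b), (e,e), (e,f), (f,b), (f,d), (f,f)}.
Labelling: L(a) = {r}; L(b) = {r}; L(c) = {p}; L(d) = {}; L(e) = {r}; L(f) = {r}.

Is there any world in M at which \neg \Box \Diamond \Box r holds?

Yes

Recall that \Box ψ holds at a world iff ψ holds at every accessible world, and \Diamond ψ holds iff ψ holds at some accessible world.
Let φ = \neg \Box \Diamond \Box r. Evaluate φ at each world:
  a (successors {a, d, f}): φ is true.
  b (successors {b, c}): φ is true.
  c (successors {a, c, e, f}): φ is true.
  d (successors {b, c, d, f}): φ is true.
  e (successors {b, e, f}): φ is true.
  f (successors {b, d, f}): φ is true.
Detail at a (witness):
  At a: \Box \Diamond \Box r is false, so \neg \Box \Diamond \Box r is true.
    At a: \Box \Diamond \Box r requires \Diamond \Box r at every successor {a, d, f}.
      \Diamond \Box r fails at a, so \Box \Diamond \Box r is false at a.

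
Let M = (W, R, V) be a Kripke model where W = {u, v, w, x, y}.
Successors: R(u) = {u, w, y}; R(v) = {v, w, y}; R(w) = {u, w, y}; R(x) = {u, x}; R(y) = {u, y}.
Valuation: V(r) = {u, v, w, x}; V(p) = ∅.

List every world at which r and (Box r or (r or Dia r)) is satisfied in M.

u, v, w, x

Let φ = r and (Box r or (r or Dia r)). Evaluate φ at each world:
  u (successors {u, w, y}): φ is true.
  v (successors {v, w, y}): φ is true.
  w (successors {u, w, y}): φ is true.
  x (successors {u, x}): φ is true.
  y (successors {u, y}): φ is false.
For instance, at v:
  At v: r is true, Box r or (r or Dia r) is true, so r and (Box r or (r or Dia r)) is true.
    At v: Box r is false, r or Dia r is true, so Box r or (r or Dia r) is true.
      At v: Box r requires r at every successor {v, w, y}.
        r fails at y, so Box r is false at v.
      At v: r is true, Dia r is true, so r or Dia r is true.
Satisfying worlds: {u, v, w, x}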